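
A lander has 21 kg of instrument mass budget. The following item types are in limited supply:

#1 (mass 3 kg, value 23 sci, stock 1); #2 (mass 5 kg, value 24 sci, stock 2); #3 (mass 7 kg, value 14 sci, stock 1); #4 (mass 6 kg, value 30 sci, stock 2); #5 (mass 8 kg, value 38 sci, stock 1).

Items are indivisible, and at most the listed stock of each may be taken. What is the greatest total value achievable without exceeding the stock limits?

109 sci

Best selections within mass 21 and stock limits:
- 1×#1 + 2×#2 + 1×#5: mass 21, value 109
- 1×#1 + 1×#2 + 2×#4: mass 20, value 107
- 1×#1 + 2×#2 + 1×#4: mass 19, value 101
- 2×#4 + 1×#5: mass 20, value 98
Best: 109 sci.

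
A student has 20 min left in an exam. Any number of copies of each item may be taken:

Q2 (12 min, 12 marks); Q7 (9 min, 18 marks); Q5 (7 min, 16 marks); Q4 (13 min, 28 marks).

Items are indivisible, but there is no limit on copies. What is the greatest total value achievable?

44 marks

Best value-per-unit is Q5 at 16/7; filling with it alone gives 2×16 = 32.
Optimal mix: 1×Q5 + 1×Q4 → time 20, value 44.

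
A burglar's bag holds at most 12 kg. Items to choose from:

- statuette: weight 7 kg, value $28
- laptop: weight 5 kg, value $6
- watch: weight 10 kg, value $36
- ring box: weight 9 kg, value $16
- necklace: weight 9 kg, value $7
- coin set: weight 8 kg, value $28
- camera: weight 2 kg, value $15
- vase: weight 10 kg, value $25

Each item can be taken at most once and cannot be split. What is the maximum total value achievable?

Check high-value combinations within 12 kg:
- watch+camera: weight 10+2=12, value 36+15=51
- statuette+camera: weight 7+2=9, value 28+15=43
- coin set+camera: weight 8+2=10, value 28+15=43
- camera+vase: weight 2+10=12, value 15+25=40
- watch: weight 10, value 36
Best: $51.

$51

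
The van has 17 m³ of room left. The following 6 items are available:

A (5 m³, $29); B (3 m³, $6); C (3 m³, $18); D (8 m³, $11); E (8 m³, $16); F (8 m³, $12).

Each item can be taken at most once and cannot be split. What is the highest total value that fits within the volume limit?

Check high-value combinations within 17 m³:
- A+C+E: volume 5+3+8=16, value 29+18+16=63
- A+C+F: volume 5+3+8=16, value 29+18+12=59
- A+C+D: volume 5+3+8=16, value 29+18+11=58
Best: $63.

$63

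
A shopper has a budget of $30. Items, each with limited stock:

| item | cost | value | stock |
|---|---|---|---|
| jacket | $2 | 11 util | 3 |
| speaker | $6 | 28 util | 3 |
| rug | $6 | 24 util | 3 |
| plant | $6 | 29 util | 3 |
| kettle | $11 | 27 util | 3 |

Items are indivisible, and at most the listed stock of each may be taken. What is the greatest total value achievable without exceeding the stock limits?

148 util

Top feasible selections:
- 3×jacket + 1×speaker + 3×plant: cost 30, value 148
- 3×jacket + 2×speaker + 2×plant: cost 30, value 147
Best: 148 util.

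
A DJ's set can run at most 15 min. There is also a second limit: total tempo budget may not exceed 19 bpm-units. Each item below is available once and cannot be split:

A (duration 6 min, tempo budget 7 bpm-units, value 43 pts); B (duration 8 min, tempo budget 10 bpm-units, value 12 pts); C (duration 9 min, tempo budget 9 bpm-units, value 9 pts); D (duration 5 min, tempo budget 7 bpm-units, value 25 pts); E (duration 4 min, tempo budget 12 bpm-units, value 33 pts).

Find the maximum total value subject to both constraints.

76 pts

Feasible sets respecting both limits:
- A+E: duration 10, tempo budget 19, value 76
- A+D: duration 11, tempo budget 14, value 68
- D+E: duration 9, tempo budget 19, value 58
Best: 76 pts.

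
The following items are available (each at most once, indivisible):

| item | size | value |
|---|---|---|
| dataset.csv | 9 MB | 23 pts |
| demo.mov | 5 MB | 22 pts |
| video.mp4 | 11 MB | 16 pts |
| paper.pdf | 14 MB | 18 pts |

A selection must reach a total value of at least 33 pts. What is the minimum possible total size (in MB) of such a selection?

Subsets with value ≥ 33, sorted by total size:
- dataset.csv+demo.mov: size 14, value 45
- demo.mov+video.mp4: size 16, value 38
Minimum size: 14 MB.

14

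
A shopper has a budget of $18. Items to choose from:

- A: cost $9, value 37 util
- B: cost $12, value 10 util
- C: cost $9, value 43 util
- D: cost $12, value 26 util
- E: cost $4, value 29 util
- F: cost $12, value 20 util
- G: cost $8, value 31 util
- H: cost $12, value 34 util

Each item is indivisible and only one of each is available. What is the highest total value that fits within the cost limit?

Check high-value combinations within $18:
- A+C: cost 9+9=18, value 37+43=80
- C+G: cost 9+8=17, value 43+31=74
- C+E: cost 9+4=13, value 43+29=72
Best: 80 util.

80 util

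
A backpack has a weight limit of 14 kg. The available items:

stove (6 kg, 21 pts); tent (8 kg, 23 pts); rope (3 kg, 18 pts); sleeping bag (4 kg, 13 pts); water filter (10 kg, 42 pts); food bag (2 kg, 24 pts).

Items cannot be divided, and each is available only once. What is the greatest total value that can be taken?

66 pts

This is a 0/1 knapsack; check combinations near the capacity.
- water filter+food bag: weight 10+2=12, value 42+24=66
- tent+rope+food bag: weight 8+3+2=13, value 23+18+24=65
- stove+rope+food bag: weight 6+3+2=11, value 21+18+24=63
Best: 66 pts.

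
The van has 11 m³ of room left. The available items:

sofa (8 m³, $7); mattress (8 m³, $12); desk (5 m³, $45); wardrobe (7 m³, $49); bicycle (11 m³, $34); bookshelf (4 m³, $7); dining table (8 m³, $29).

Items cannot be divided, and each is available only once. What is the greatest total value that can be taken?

This is a 0/1 knapsack; check combinations near the capacity.
- wardrobe+bookshelf: volume 7+4=11, value 49+7=56
- desk+bookshelf: volume 5+4=9, value 45+7=52
- wardrobe: volume 7, value 49
- desk: volume 5, value 45
- bicycle: volume 11, value 34
Best: $56.

$56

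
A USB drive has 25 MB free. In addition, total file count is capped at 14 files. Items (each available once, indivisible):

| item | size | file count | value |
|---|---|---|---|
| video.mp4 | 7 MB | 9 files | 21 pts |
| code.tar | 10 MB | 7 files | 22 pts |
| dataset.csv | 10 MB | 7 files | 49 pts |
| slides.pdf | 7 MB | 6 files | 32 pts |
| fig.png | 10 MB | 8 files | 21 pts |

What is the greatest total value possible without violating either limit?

81 pts

Feasible sets respecting both limits:
- dataset.csv+slides.pdf: size 17, file count 13, value 81
- code.tar+dataset.csv: size 20, file count 14, value 71
- code.tar+slides.pdf: size 17, file count 13, value 54
- slides.pdf+fig.png: size 17, file count 14, value 53
Best: 81 pts.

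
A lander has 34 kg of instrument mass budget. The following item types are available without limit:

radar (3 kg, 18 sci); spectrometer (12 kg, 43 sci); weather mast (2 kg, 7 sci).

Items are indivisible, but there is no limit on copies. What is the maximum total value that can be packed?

Best value-per-unit is radar at 18/3, and filling with it alone uses mass 11×3=33. No mix of the others beats 11×18 = 198.

198 sci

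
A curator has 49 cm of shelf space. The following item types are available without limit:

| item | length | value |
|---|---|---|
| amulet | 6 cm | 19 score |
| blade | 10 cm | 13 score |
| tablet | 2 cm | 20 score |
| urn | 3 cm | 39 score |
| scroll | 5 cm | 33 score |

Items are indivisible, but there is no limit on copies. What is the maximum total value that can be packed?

Best value-per-unit is urn at 39/3; filling with it alone gives 16×39 = 624.
Optimal mix: 2×tablet + 15×urn → length 49, value 625.

625 score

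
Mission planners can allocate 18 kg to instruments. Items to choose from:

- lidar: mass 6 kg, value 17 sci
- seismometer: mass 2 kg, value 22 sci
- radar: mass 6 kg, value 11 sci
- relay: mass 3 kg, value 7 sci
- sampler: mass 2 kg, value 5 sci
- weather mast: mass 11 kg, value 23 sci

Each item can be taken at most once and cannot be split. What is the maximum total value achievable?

Check high-value combinations within 18 kg:
- lidar+seismometer+radar+relay: mass 6+2+6+3=17, value 17+22+11+7=57
- seismometer+relay+sampler+weather mast: mass 2+3+2+11=18, value 22+7+5+23=57
- lidar+seismometer+radar+sampler: mass 6+2+6+2=16, value 17+22+11+5=55
- seismometer+relay+weather mast: mass 2+3+11=16, value 22+7+23=52
Best: 57 sci.

57 sci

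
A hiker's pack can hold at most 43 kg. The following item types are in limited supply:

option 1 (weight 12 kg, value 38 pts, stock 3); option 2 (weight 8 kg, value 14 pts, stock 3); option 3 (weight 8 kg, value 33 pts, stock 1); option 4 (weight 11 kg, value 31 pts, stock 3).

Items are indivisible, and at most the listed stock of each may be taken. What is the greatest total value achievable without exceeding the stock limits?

Top feasible selections:
- 2×option 1 + 1×option 3 + 1×option 4: weight 43, value 140
- 1×option 1 + 1×option 3 + 2×option 4: weight 42, value 133
- 1×option 3 + 3×option 4: weight 41, value 126
Best: 140 pts.

140 pts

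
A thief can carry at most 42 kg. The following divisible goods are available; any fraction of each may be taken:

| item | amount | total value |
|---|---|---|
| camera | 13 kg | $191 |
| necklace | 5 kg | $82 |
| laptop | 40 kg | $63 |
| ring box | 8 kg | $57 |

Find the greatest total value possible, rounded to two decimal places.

Take in order of value per unit:
- necklace (82/5 per unit): all 5 → value 82, running total 82.00
- camera (191/13 per unit): all 13 → value 191, running total 273.00
- ring box (57/8 per unit): all 8 → value 57, running total 330.00
- laptop (63/40 per unit): 16 of 40 → value 16×63/40 = 25.2000, running total 355.20
Total 355.20.

355.20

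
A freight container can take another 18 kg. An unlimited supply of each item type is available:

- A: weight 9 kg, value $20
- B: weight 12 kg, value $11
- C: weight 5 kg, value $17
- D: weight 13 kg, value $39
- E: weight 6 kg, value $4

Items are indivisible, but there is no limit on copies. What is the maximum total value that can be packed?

Best value-per-unit is C at 17/5; filling with it alone gives 3×17 = 51.
Optimal mix: 1×C + 1×D → weight 18, value 56.

$56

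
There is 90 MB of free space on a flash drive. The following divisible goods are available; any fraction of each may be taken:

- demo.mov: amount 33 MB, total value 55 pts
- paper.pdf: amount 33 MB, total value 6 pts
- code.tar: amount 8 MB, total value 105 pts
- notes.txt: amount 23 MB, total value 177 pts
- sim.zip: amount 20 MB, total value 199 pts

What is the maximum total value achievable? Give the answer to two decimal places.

Take in order of value per unit:
- code.tar (105/8 per unit): all 8 → value 105, running total 105.00
- sim.zip (199/20 per unit): all 20 → value 199, running total 304.00
- notes.txt (177/23 per unit): all 23 → value 177, running total 481.00
- demo.mov (55/33 per unit): all 33 → value 55, running total 536.00
- paper.pdf (6/33 per unit): 6 of 33 → value 6×6/33 = 1.0909, running total 537.09
Total 537.09.

537.09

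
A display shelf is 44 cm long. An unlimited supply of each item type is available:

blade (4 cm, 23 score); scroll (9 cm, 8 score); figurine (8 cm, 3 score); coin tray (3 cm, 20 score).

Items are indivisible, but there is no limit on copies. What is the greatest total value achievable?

Best value-per-unit is coin tray at 20/3; filling with it alone gives 14×20 = 280.
Optimal mix: 2×blade + 12×coin tray → length 44, value 286.

286 score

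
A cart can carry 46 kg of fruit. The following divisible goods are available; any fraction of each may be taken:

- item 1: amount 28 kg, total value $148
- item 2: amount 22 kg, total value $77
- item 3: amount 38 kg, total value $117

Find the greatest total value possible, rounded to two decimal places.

Take in order of value per unit:
- item 1 (148/28 per unit): all 28 → value 148, running total 148.00
- item 2 (77/22 per unit): 18 of 22 → value 18×77/22 = 63.0000, running total 211.00
Total 211.00.

211.00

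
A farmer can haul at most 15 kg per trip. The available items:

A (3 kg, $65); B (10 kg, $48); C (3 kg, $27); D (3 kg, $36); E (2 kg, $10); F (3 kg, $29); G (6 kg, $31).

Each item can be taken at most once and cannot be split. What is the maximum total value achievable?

Check high-value combinations within 15 kg:
- A+C+D+E+F: weight 3+3+3+2+3=14, value 65+27+36+10+29=167
- A+D+F+G: weight 3+3+3+6=15, value 65+36+29+31=161
- A+C+D+G: weight 3+3+3+6=15, value 65+27+36+31=159
Best: $167.

$167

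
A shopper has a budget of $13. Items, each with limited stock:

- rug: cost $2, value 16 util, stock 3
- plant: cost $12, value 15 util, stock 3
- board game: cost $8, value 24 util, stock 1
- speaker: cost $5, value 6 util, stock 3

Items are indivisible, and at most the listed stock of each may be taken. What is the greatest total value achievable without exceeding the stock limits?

56 util

Best selections within cost 13 and stock limits:
- 2×rug + 1×board game: cost 12, value 56
- 3×rug + 1×speaker: cost 11, value 54
Best: 56 util.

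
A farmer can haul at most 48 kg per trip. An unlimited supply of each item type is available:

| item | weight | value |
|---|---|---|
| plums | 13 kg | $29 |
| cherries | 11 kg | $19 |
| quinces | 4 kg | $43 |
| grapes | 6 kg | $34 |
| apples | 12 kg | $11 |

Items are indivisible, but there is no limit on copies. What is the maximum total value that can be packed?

Best value-per-unit is quinces at 43/4, and filling with it alone uses weight 12×4=48. No mix of the others beats 12×43 = 516.

$516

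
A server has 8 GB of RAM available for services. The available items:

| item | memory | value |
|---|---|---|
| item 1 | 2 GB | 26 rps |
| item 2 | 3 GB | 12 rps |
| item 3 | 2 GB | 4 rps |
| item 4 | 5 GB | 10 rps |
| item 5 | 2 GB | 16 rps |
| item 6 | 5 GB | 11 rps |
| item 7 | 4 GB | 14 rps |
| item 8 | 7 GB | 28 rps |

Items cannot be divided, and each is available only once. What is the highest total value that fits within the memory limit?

Check high-value combinations within 8 GB:
- item 1+item 5+item 7: memory 2+2+4=8, value 26+16+14=56
- item 1+item 2+item 5: memory 2+3+2=7, value 26+12+16=54
- item 1+item 3+item 5: memory 2+2+2=6, value 26+4+16=46
- item 1+item 3+item 7: memory 2+2+4=8, value 26+4+14=44
- item 1+item 5: memory 2+2=4, value 26+16=42
Best: 56 rps.

56 rps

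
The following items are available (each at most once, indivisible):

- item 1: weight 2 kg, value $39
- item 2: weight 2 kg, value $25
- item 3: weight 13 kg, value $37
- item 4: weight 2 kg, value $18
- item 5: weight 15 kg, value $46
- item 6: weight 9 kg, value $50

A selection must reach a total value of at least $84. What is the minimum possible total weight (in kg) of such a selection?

11

Subsets with value ≥ 84, sorted by total weight:
- item 1+item 6: weight 11, value 89
- item 1+item 2+item 6: weight 13, value 114
- item 1+item 4+item 6: weight 13, value 107
- item 2+item 4+item 6: weight 13, value 93
Minimum weight: 11 kg.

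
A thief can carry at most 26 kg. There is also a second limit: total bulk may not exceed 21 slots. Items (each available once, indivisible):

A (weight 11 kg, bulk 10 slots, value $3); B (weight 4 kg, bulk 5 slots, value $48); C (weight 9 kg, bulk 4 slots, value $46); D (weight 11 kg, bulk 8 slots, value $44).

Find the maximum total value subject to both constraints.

$138

Feasible sets respecting both limits:
- B+C+D: weight 24, bulk 17, value 138
- A+B+C: weight 24, bulk 19, value 97
- B+C: weight 13, bulk 9, value 94
- B+D: weight 15, bulk 13, value 92
Best: $138.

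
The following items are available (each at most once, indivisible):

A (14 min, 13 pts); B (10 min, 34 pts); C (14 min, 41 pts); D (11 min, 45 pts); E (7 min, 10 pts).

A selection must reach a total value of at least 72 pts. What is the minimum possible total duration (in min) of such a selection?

Subsets with value ≥ 72, sorted by total duration:
- B+D: duration 21, value 79
- B+C: duration 24, value 75
- C+D: duration 25, value 86
- B+D+E: duration 28, value 89
Minimum duration: 21 min.

21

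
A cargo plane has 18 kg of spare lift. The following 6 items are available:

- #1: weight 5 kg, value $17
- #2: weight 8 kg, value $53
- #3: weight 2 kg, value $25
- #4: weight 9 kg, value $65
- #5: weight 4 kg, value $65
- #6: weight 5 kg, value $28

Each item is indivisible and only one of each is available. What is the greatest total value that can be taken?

$158

Check high-value combinations within 18 kg:
- #4+#5+#6: weight 9+4+5=18, value 65+65+28=158
- #3+#4+#5: weight 2+9+4=15, value 25+65+65=155
- #1+#4+#5: weight 5+9+4=18, value 17+65+65=147
Best: $158.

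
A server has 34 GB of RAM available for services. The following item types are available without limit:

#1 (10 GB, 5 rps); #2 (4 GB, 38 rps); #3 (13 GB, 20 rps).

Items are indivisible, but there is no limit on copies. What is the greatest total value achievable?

Best value-per-unit is #2 at 38/4, and filling with it alone uses memory 8×4=32. No mix of the others beats 8×38 = 304.

304 rps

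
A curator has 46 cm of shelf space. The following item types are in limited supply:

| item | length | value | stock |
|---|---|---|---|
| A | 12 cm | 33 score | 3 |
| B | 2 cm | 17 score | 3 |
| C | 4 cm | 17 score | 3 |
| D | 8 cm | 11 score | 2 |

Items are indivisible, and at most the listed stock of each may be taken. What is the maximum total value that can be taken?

Best selections within length 46 and stock limits:
- 2×A + 3×B + 3×C: length 42, value 168
- 3×A + 3×B + 1×C: length 46, value 167
Best: 168 score.

168 score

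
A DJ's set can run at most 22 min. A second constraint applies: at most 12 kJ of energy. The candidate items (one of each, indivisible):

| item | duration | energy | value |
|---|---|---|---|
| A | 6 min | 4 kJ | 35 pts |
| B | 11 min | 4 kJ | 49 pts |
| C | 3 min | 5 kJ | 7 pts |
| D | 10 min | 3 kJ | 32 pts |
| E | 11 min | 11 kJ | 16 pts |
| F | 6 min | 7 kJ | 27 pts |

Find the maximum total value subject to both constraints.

Feasible sets respecting both limits:
- A+B: duration 17, energy 8, value 84
- B+D: duration 21, energy 7, value 81
- B+F: duration 17, energy 11, value 76
Best: 84 pts.

84 pts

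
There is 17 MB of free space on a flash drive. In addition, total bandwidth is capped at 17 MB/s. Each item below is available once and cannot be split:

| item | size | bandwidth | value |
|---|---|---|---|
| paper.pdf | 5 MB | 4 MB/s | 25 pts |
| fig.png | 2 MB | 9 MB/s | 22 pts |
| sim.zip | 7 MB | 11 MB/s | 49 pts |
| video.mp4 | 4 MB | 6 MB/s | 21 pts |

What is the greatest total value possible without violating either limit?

Feasible sets respecting both limits:
- paper.pdf+sim.zip: size 12, bandwidth 15, value 74
- sim.zip+video.mp4: size 11, bandwidth 17, value 70
- sim.zip: size 7, bandwidth 11, value 49
Best: 74 pts.

74 pts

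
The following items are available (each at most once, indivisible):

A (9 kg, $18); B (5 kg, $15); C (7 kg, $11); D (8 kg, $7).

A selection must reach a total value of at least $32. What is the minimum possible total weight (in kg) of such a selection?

14

Subsets with value ≥ 32, sorted by total weight:
- A+B: weight 14, value 33
- B+C+D: weight 20, value 33
- A+B+C: weight 21, value 44
Minimum weight: 14 kg.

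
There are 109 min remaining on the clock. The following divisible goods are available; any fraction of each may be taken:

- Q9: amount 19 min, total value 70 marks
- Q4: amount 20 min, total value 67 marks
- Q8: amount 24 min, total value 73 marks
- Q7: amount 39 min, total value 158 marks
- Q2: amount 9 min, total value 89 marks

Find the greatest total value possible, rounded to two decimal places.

450.92

Take in order of value per unit:
- Q2 (89/9 per unit): all 9 → value 89, running total 89.00
- Q7 (158/39 per unit): all 39 → value 158, running total 247.00
- Q9 (70/19 per unit): all 19 → value 70, running total 317.00
- Q4 (67/20 per unit): all 20 → value 67, running total 384.00
- Q8 (73/24 per unit): 22 of 24 → value 22×73/24 = 66.9167, running total 450.92
Total 450.92.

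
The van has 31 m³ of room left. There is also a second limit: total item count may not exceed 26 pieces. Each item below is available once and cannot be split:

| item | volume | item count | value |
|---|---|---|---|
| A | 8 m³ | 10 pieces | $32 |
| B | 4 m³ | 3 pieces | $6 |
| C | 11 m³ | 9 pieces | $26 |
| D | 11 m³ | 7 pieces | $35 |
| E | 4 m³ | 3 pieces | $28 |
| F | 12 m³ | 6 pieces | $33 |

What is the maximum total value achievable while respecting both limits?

Feasible sets respecting both limits:
- B+D+E+F: volume 31, item count 19, value 102
- A+B+D+E: volume 27, item count 23, value 101
- A+D+F: volume 31, item count 23, value 100
Best: $102.

$102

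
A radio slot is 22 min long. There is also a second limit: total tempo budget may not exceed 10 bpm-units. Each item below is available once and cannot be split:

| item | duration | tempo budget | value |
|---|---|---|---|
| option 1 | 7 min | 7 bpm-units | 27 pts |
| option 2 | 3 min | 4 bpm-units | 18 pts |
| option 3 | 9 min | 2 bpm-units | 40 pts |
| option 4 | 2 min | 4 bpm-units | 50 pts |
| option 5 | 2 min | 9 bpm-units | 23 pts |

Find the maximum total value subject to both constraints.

Feasible sets respecting both limits:
- option 2+option 3+option 4: duration 14, tempo budget 10, value 108
- option 3+option 4: duration 11, tempo budget 6, value 90
- option 2+option 4: duration 5, tempo budget 8, value 68
- option 1+option 3: duration 16, tempo budget 9, value 67
Best: 108 pts.

108 pts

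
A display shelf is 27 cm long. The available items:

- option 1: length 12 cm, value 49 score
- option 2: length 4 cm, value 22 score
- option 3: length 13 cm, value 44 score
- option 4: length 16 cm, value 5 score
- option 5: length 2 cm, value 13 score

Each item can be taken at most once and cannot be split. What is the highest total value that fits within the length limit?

106 score

Check high-value combinations within 27 cm:
- option 1+option 3+option 5: length 12+13+2=27, value 49+44+13=106
- option 1+option 3: length 12+13=25, value 49+44=93
- option 1+option 2+option 5: length 12+4+2=18, value 49+22+13=84
- option 2+option 3+option 5: length 4+13+2=19, value 22+44+13=79
- option 1+option 2: length 12+4=16, value 49+22=71
Best: 106 score.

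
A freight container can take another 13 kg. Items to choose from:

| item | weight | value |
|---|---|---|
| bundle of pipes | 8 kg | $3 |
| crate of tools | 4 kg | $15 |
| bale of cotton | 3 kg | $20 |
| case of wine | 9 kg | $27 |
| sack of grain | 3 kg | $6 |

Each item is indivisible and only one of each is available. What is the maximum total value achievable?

Check high-value combinations within 13 kg:
- bale of cotton+case of wine: weight 3+9=12, value 20+27=47
- crate of tools+case of wine: weight 4+9=13, value 15+27=42
- crate of tools+bale of cotton+sack of grain: weight 4+3+3=10, value 15+20+6=41
- crate of tools+bale of cotton: weight 4+3=7, value 15+20=35
Best: $47.

$47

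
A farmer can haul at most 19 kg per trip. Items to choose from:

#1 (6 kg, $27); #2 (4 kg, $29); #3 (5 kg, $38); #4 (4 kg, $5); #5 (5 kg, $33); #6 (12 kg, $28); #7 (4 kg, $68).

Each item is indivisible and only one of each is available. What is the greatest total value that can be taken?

Check high-value combinations within 19 kg:
- #2+#3+#5+#7: weight 4+5+5+4=18, value 29+38+33+68=168
- #1+#2+#3+#7: weight 6+4+5+4=19, value 27+29+38+68=162
- #1+#2+#5+#7: weight 6+4+5+4=19, value 27+29+33+68=157
Best: $168.

$168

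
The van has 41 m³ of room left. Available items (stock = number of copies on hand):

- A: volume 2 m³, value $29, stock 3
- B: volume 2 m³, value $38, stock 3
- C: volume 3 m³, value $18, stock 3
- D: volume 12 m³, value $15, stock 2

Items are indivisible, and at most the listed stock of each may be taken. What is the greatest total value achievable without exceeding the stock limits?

Top feasible selections:
- 3×A + 3×B + 3×C + 1×D: volume 33, value 270
- 3×A + 3×B + 3×C: volume 21, value 255
- 3×A + 3×B + 2×C + 1×D: volume 30, value 252
Best: $270.

$270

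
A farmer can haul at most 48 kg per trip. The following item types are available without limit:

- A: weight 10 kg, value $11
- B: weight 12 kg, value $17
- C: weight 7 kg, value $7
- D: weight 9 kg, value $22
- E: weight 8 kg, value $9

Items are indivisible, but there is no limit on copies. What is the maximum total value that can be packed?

Best value-per-unit is D at 22/9, and filling with it alone uses weight 5×9=45. No mix of the others beats 5×22 = 110.

$110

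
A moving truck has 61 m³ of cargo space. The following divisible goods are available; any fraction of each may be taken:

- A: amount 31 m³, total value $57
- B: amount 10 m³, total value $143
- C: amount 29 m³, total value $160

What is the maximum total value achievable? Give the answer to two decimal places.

Take in order of value per unit:
- B (143/10 per unit): all 10 → value 143, running total 143.00
- C (160/29 per unit): all 29 → value 160, running total 303.00
- A (57/31 per unit): 22 of 31 → value 22×57/31 = 40.4516, running total 343.45
Total 343.45.

343.45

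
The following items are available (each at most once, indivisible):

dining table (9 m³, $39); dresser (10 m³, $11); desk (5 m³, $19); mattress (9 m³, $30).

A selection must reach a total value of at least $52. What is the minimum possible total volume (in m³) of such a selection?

Subsets with value ≥ 52, sorted by total volume:
- dining table+desk: volume 14, value 58
- dining table+mattress: volume 18, value 69
- dining table+desk+mattress: volume 23, value 88
Minimum volume: 14 m³.

14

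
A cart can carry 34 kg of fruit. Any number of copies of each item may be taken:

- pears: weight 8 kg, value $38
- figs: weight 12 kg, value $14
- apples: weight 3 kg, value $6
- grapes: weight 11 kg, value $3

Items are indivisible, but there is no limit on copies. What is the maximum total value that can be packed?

$152

Best value-per-unit is pears at 38/8, and filling with it alone uses weight 4×8=32. No mix of the others beats 4×38 = 152.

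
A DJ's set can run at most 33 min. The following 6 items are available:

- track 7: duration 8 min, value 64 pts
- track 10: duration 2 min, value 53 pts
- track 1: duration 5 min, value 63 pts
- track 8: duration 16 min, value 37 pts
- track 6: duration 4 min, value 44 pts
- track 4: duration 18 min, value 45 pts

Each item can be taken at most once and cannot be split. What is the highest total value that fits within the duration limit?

225 pts

Check high-value combinations within 33 min:
- track 7+track 10+track 1+track 4: duration 8+2+5+18=33, value 64+53+63+45=225
- track 7+track 10+track 1+track 6: duration 8+2+5+4=19, value 64+53+63+44=224
- track 7+track 10+track 1+track 8: duration 8+2+5+16=31, value 64+53+63+37=217
- track 7+track 1+track 8+track 6: duration 8+5+16+4=33, value 64+63+37+44=208
Best: 225 pts.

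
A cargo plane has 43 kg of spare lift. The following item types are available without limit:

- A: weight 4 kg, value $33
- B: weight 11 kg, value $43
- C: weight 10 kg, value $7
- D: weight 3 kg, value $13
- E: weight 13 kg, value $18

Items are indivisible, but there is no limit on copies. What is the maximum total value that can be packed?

Best value-per-unit is A at 33/4; filling with it alone gives 10×33 = 330.
Optimal mix: 10×A + 1×D → weight 43, value 343.

$343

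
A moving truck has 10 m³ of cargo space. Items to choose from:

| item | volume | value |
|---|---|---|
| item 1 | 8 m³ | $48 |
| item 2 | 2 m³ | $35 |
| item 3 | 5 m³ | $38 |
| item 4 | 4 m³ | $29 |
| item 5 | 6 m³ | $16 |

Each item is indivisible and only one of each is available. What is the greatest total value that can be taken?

Check high-value combinations within 10 m³:
- item 1+item 2: volume 8+2=10, value 48+35=83
- item 2+item 3: volume 2+5=7, value 35+38=73
- item 3+item 4: volume 5+4=9, value 38+29=67
Best: $83.

$83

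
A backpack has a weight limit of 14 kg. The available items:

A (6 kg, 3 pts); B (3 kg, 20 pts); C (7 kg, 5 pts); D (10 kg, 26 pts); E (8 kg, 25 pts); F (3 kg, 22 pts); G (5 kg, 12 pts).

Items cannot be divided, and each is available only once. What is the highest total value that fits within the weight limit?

Check high-value combinations within 14 kg:
- B+E+F: weight 3+8+3=14, value 20+25+22=67
- B+F+G: weight 3+3+5=11, value 20+22+12=54
- D+F: weight 10+3=13, value 26+22=48
- E+F: weight 8+3=11, value 25+22=47
Best: 67 pts.

67 pts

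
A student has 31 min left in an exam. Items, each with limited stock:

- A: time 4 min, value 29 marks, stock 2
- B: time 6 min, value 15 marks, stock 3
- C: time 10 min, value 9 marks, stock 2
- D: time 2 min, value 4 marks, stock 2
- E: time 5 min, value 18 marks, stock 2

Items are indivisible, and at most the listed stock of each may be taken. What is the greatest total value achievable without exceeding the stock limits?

124 marks

Top feasible selections:
- 2×A + 2×B + 2×E: time 30, value 124
- 2×A + 3×B + 1×E: time 31, value 121
- 2×A + 1×B + 2×D + 2×E: time 28, value 117
Best: 124 marks.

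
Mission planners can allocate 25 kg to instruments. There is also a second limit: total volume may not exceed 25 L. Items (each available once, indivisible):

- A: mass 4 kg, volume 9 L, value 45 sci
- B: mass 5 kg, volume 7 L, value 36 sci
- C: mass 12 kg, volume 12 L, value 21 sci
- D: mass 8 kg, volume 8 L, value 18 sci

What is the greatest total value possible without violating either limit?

99 sci

Feasible sets respecting both limits:
- A+B+D: mass 17, volume 24, value 99
- A+B: mass 9, volume 16, value 81
- A+C: mass 16, volume 21, value 66
- A+D: mass 12, volume 17, value 63
Best: 99 sci.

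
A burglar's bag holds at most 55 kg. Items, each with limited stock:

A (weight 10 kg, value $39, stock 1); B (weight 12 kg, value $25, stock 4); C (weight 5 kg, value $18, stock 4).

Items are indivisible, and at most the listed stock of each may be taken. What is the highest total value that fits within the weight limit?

$161

Best selections within weight 55 and stock limits:
- 1×A + 2×B + 4×C: weight 54, value 161
- 1×A + 2×B + 3×C: weight 49, value 143
- 1×A + 1×B + 4×C: weight 42, value 136
Best: $161.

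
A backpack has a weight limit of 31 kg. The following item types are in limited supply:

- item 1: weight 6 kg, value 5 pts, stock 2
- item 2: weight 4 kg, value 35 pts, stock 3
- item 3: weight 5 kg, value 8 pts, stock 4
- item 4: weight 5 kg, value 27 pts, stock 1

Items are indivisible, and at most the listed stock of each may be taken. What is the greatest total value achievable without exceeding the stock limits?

148 pts

Top feasible selections:
- 3×item 2 + 2×item 3 + 1×item 4: weight 27, value 148
- 1×item 1 + 3×item 2 + 1×item 3 + 1×item 4: weight 28, value 145
- 2×item 1 + 3×item 2 + 1×item 4: weight 29, value 142
- 3×item 2 + 1×item 3 + 1×item 4: weight 22, value 140
Best: 148 pts.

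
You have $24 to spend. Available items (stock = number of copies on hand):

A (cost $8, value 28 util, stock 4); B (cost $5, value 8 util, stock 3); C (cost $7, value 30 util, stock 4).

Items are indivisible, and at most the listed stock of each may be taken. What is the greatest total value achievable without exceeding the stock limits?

Best selections within cost 24 and stock limits:
- 3×C: cost 21, value 90
- 1×A + 2×C: cost 22, value 88
- 2×A + 1×C: cost 23, value 86
Best: 90 util.

90 util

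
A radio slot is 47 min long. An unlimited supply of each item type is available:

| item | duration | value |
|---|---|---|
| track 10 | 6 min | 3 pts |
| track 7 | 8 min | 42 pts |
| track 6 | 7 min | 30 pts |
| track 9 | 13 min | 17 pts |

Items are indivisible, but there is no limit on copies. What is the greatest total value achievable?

240 pts

Best value-per-unit is track 7 at 42/8; filling with it alone gives 5×42 = 210.
Optimal mix: 5×track 7 + 1×track 6 → duration 47, value 240.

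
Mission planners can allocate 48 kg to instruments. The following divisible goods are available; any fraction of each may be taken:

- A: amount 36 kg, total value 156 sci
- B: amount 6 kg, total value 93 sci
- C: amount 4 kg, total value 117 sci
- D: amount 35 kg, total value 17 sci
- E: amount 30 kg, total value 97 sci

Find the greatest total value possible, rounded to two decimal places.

Take in order of value per unit:
- C (117/4 per unit): all 4 → value 117, running total 117.00
- B (93/6 per unit): all 6 → value 93, running total 210.00
- A (156/36 per unit): all 36 → value 156, running total 366.00
- E (97/30 per unit): 2 of 30 → value 2×97/30 = 6.4667, running total 372.47
Total 372.47.

372.47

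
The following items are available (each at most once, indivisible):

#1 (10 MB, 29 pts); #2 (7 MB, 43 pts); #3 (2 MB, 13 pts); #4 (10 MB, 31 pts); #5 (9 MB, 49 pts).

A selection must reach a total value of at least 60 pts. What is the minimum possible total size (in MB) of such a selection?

11

Subsets with value ≥ 60, sorted by total size:
- #3+#5: size 11, value 62
- #2+#5: size 16, value 92
- #2+#4: size 17, value 74
Minimum size: 11 MB.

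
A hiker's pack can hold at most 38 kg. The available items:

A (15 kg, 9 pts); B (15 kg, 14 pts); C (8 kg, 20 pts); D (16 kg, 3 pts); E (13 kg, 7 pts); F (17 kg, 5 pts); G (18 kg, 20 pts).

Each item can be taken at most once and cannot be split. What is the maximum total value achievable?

43 pts

This is a 0/1 knapsack; check combinations near the capacity.
- A+B+C: weight 15+15+8=38, value 9+14+20=43
- B+C+E: weight 15+8+13=36, value 14+20+7=41
- C+G: weight 8+18=26, value 20+20=40
- A+C+E: weight 15+8+13=36, value 9+20+7=36
- B+C: weight 15+8=23, value 14+20=34
Best: 43 pts.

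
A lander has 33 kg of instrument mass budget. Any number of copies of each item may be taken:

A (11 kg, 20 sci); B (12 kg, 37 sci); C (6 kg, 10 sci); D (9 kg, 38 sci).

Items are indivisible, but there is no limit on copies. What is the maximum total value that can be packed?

Best value-per-unit is D at 38/9; filling with it alone gives 3×38 = 114.
Optimal mix: 1×C + 3×D → mass 33, value 124.

124 sci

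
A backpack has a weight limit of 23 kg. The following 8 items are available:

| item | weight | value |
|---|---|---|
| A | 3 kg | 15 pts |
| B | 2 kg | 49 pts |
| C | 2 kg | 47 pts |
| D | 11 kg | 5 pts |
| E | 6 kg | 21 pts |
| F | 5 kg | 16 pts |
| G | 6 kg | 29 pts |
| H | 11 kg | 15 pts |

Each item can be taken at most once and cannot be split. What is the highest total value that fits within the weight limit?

Check high-value combinations within 23 kg:
- B+C+E+F+G: weight 2+2+6+5+6=21, value 49+47+21+16+29=162
- A+B+C+E+G: weight 3+2+2+6+6=19, value 15+49+47+21+29=161
- A+B+C+F+G: weight 3+2+2+5+6=18, value 15+49+47+16+29=156
Best: 162 pts.

162 pts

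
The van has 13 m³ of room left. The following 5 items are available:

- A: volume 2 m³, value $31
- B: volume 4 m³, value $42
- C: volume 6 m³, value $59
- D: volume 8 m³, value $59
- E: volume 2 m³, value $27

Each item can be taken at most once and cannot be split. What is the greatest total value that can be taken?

Check high-value combinations within 13 m³:
- A+B+C: volume 2+4+6=12, value 31+42+59=132
- B+C+E: volume 4+6+2=12, value 42+59+27=128
- A+C+E: volume 2+6+2=10, value 31+59+27=117
Best: $132.

$132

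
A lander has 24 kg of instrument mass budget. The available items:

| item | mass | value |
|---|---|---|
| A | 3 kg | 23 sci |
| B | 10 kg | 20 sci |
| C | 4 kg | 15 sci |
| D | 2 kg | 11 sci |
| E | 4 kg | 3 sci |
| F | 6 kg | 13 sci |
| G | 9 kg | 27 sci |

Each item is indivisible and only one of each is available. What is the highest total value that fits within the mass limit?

89 sci

This is a 0/1 knapsack; check combinations near the capacity.
- A+C+D+F+G: mass 3+4+2+6+9=24, value 23+15+11+13+27=89
- A+B+D+G: mass 3+10+2+9=24, value 23+20+11+27=81
- A+C+D+E+G: mass 3+4+2+4+9=22, value 23+15+11+3+27=79
- A+C+F+G: mass 3+4+6+9=22, value 23+15+13+27=78
- A+D+E+F+G: mass 3+2+4+6+9=24, value 23+11+3+13+27=77
Best: 89 sci.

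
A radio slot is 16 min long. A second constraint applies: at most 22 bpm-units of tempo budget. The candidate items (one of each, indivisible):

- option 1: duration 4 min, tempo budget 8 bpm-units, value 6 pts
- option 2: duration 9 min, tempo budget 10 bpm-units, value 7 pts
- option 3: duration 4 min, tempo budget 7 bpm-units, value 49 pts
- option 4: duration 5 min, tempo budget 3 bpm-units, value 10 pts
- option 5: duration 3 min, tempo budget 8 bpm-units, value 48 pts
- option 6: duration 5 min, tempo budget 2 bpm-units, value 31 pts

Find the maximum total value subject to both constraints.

Feasible sets respecting both limits:
- option 3+option 5+option 6: duration 12, tempo budget 17, value 128
- option 3+option 4+option 5: duration 12, tempo budget 18, value 107
- option 3+option 5: duration 7, tempo budget 15, value 97
Best: 128 pts.

128 pts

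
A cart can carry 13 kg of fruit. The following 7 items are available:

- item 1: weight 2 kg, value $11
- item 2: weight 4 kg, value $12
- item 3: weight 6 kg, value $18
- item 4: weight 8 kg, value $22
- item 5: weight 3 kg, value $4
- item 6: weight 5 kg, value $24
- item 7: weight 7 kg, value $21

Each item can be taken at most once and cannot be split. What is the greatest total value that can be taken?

$53

Check high-value combinations within 13 kg:
- item 1+item 3+item 6: weight 2+6+5=13, value 11+18+24=53
- item 1+item 2+item 6: weight 2+4+5=11, value 11+12+24=47
- item 4+item 6: weight 8+5=13, value 22+24=46
- item 6+item 7: weight 5+7=12, value 24+21=45
- item 1+item 2+item 7: weight 2+4+7=13, value 11+12+21=44
Best: $53.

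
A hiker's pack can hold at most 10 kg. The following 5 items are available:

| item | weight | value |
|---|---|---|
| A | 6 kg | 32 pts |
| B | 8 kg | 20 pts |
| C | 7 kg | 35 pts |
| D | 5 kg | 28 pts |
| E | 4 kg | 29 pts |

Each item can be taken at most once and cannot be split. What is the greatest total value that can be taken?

61 pts

Check high-value combinations within 10 kg:
- A+E: weight 6+4=10, value 32+29=61
- D+E: weight 5+4=9, value 28+29=57
- C: weight 7, value 35
- A: weight 6, value 32
- E: weight 4, value 29
Best: 61 pts.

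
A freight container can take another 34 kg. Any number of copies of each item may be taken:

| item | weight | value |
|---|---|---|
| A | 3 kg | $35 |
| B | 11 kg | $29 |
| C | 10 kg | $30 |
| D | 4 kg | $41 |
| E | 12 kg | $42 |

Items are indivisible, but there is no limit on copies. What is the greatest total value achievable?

Best value-per-unit is A at 35/3; filling with it alone gives 11×35 = 385.
Optimal mix: 10×A + 1×D → weight 34, value 391.

$391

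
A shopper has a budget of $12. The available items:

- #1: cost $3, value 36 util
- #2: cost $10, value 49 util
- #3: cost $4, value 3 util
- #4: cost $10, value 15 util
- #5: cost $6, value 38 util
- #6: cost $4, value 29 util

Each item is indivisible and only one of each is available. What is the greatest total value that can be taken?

Check high-value combinations within $12:
- #1+#5: cost 3+6=9, value 36+38=74
- #1+#3+#6: cost 3+4+4=11, value 36+3+29=68
- #5+#6: cost 6+4=10, value 38+29=67
Best: 74 util.

74 util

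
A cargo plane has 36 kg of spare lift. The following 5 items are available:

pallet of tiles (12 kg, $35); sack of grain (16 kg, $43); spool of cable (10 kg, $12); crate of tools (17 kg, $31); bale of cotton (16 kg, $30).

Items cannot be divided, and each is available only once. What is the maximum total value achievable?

This is a 0/1 knapsack; check combinations near the capacity.
- pallet of tiles+sack of grain: weight 12+16=28, value 35+43=78
- sack of grain+crate of tools: weight 16+17=33, value 43+31=74
- sack of grain+bale of cotton: weight 16+16=32, value 43+30=73
Best: $78.

$78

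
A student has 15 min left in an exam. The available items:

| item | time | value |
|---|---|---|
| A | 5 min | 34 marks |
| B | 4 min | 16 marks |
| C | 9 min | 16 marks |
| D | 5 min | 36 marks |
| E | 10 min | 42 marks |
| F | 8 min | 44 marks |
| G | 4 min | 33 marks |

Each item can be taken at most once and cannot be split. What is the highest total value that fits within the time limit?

103 marks

Check high-value combinations within 15 min:
- A+D+G: time 5+5+4=14, value 34+36+33=103
- A+B+D: time 5+4+5=14, value 34+16+36=86
- B+D+G: time 4+5+4=13, value 16+36+33=85
Best: 103 marks.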